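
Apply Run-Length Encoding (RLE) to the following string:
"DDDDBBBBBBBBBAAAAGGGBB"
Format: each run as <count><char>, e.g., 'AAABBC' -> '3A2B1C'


Scanning runs left to right:
  i=0: run of 'D' x 4 -> '4D'
  i=4: run of 'B' x 9 -> '9B'
  i=13: run of 'A' x 4 -> '4A'
  i=17: run of 'G' x 3 -> '3G'
  i=20: run of 'B' x 2 -> '2B'

RLE = 4D9B4A3G2B


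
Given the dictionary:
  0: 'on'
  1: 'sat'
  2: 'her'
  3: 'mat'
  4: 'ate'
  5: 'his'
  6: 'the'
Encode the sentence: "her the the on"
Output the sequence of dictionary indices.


Look up each word in the dictionary:
  'her' -> 2
  'the' -> 6
  'the' -> 6
  'on' -> 0

Encoded: [2, 6, 6, 0]


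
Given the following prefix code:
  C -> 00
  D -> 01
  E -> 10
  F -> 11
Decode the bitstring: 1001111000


Decoding step by step:
Bits 10 -> E
Bits 01 -> D
Bits 11 -> F
Bits 10 -> E
Bits 00 -> C


Decoded message: EDFEC


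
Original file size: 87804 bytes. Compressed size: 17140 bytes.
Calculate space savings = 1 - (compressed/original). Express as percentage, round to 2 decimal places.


ratio = compressed/original = 17140/87804 = 0.195208
savings = 1 - ratio = 1 - 0.195208 = 0.804792
as a percentage: 0.804792 * 100 = 80.48%

Space savings = 1 - 17140/87804 = 80.48%


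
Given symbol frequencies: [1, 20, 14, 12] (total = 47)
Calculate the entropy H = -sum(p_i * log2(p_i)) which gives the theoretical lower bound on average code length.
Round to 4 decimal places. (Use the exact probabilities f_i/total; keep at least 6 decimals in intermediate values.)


Per-symbol terms -p_i * log2(p_i) with p_i = f_i/47:
  p = 1/47 = 0.021277: log2(p) = -5.554589, -p*log2(p) = 0.118183
  p = 20/47 = 0.425532: log2(p) = -1.232661, -p*log2(p) = 0.524536
  p = 14/47 = 0.297872: log2(p) = -1.747234, -p*log2(p) = 0.520453
  p = 12/47 = 0.255319: log2(p) = -1.969626, -p*log2(p) = 0.502883
H = 0.118183 + 0.524536 + 0.520453 + 0.502883 = 1.666055

H = 1.6661 bits/symbol


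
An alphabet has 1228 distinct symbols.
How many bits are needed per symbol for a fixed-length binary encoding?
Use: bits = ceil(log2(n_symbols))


log2(1228) = 10.2621
Bracket: 2^10 = 1024 < 1228 <= 2^11 = 2048
So ceil(log2(1228)) = 11

bits = ceil(log2(1228)) = ceil(10.2621) = 11 bits


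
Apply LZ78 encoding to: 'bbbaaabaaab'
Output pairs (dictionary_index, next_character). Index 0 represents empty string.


LZ78 encoding steps:
Dictionary: {0: ''}
Step 1: w='' (idx 0), next='b' -> output (0, 'b'), add 'b' as idx 1
Step 2: w='b' (idx 1), next='b' -> output (1, 'b'), add 'bb' as idx 2
Step 3: w='' (idx 0), next='a' -> output (0, 'a'), add 'a' as idx 3
Step 4: w='a' (idx 3), next='a' -> output (3, 'a'), add 'aa' as idx 4
Step 5: w='b' (idx 1), next='a' -> output (1, 'a'), add 'ba' as idx 5
Step 6: w='aa' (idx 4), next='b' -> output (4, 'b'), add 'aab' as idx 6


Encoded: [(0, 'b'), (1, 'b'), (0, 'a'), (3, 'a'), (1, 'a'), (4, 'b')]


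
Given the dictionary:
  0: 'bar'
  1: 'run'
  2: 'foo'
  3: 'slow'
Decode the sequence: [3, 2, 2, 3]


Look up each index in the dictionary:
  3 -> 'slow'
  2 -> 'foo'
  2 -> 'foo'
  3 -> 'slow'

Decoded: "slow foo foo slow"


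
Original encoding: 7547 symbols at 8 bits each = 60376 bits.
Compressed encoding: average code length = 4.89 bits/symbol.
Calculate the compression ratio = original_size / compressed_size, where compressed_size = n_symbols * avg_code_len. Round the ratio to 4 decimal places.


original_size = n_symbols * orig_bits = 7547 * 8 = 60376 bits
compressed_size = n_symbols * avg_code_len = 7547 * 4.89 = 36904.83 bits
ratio = original_size / compressed_size = 60376 / 36904.83 = 1.636

Compression ratio = 1.636


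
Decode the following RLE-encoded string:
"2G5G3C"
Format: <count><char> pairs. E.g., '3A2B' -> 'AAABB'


Expanding each <count><char> pair:
  2G -> 'GG'
  5G -> 'GGGGG'
  3C -> 'CCC'

Decoded = GGGGGGGCCC


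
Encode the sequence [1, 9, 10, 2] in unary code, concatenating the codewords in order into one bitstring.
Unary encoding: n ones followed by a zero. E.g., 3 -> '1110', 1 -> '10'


Encode each number as n ones followed by a terminating 0:
  1 -> 10 (2 bits)
  9 -> 1111111110 (10 bits)
  10 -> 11111111110 (11 bits)
  2 -> 110 (3 bits)
Total length = 2 + 10 + 11 + 3 = 26 bits.

Unary([1, 9, 10, 2]) = 10111111111011111111110110 (26 bits)


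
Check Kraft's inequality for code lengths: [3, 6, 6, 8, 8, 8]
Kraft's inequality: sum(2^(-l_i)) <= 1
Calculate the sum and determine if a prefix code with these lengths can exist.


Sum = 2^(-3) + 2^(-6) + 2^(-6) + 2^(-8) + 2^(-8) + 2^(-8)
    = 0.125 + 0.015625 + 0.015625 + 0.00390625 + 0.00390625 + 0.00390625
    = 43/256 = 0.16796875
Since 0.16796875 <= 1, Kraft's inequality IS satisfied.
A prefix code with these lengths CAN exist.

Kraft sum = 0.16796875. Satisfied.


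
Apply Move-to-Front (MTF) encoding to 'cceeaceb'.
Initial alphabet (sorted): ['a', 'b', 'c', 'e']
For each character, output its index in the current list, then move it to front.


MTF encoding:
'c': index 2 in ['a', 'b', 'c', 'e'] -> ['c', 'a', 'b', 'e']
'c': index 0 in ['c', 'a', 'b', 'e'] -> ['c', 'a', 'b', 'e']
'e': index 3 in ['c', 'a', 'b', 'e'] -> ['e', 'c', 'a', 'b']
'e': index 0 in ['e', 'c', 'a', 'b'] -> ['e', 'c', 'a', 'b']
'a': index 2 in ['e', 'c', 'a', 'b'] -> ['a', 'e', 'c', 'b']
'c': index 2 in ['a', 'e', 'c', 'b'] -> ['c', 'a', 'e', 'b']
'e': index 2 in ['c', 'a', 'e', 'b'] -> ['e', 'c', 'a', 'b']
'b': index 3 in ['e', 'c', 'a', 'b'] -> ['b', 'e', 'c', 'a']


Output: [2, 0, 3, 0, 2, 2, 2, 3]


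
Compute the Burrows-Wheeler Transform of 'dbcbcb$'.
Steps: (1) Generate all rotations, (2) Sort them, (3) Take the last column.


Rotations (sorted):
  0: $dbcbcb -> last char: b
  1: b$dbcbc -> last char: c
  2: bcb$dbc -> last char: c
  3: bcbcb$d -> last char: d
  4: cb$dbcb -> last char: b
  5: cbcb$db -> last char: b
  6: dbcbcb$ -> last char: $


BWT = bccdbb$


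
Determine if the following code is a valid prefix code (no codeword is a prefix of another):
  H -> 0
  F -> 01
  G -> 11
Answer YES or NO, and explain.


Checking each pair (does one codeword prefix another?):
  H='0' vs F='01': prefix -- VIOLATION

NO -- this is NOT a valid prefix code. H (0) is a prefix of F (01).


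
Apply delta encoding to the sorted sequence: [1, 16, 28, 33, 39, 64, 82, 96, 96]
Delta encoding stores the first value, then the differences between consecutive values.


First value: 1
Deltas:
  16 - 1 = 15
  28 - 16 = 12
  33 - 28 = 5
  39 - 33 = 6
  64 - 39 = 25
  82 - 64 = 18
  96 - 82 = 14
  96 - 96 = 0


Delta encoded: [1, 15, 12, 5, 6, 25, 18, 14, 0]


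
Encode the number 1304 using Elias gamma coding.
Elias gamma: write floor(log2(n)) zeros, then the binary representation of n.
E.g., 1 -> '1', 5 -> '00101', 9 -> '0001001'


num_bits = floor(log2(1304)) + 1 = 11
leading_zeros = num_bits - 1 = 10
binary(1304) = 10100011000

Elias gamma(1304) = '0000000000' + '10100011000' = 000000000010100011000 (21 bits)


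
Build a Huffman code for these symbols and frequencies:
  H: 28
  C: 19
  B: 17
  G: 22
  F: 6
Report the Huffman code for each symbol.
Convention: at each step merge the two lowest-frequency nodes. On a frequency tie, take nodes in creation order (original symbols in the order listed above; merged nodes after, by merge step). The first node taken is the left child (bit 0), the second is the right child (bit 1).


Huffman tree construction:
Step 1: Merge F(6) + B(17) = 23
Step 2: Merge C(19) + G(22) = 41
Step 3: Merge (F+B)(23) + H(28) = 51
Step 4: Merge (C+G)(41) + ((F+B)+H)(51) = 92
Read each symbol's code off the tree from the root (left child = 0, right child = 1).

Codes:
  H: 11 (length 2)
  C: 00 (length 2)
  B: 101 (length 3)
  G: 01 (length 2)
  F: 100 (length 3)
Average code length: 207/92 = 2.2500 bits/symbol


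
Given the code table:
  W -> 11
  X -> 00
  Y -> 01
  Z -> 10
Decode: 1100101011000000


Decoding:
11 -> W
00 -> X
10 -> Z
10 -> Z
11 -> W
00 -> X
00 -> X
00 -> X


Result: WXZZWXXX


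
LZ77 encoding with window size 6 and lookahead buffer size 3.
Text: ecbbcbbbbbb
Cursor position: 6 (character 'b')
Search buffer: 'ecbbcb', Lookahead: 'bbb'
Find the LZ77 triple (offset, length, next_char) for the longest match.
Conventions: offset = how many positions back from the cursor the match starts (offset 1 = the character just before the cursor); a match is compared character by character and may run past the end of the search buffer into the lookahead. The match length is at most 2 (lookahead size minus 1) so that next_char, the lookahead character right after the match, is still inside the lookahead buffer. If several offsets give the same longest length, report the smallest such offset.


Try each offset into the search buffer:
  offset=1 (pos 5, char 'b'): match length 2
  offset=2 (pos 4, char 'c'): match length 0
  offset=3 (pos 3, char 'b'): match length 1
  offset=4 (pos 2, char 'b'): match length 2
  offset=5 (pos 1, char 'c'): match length 0
  offset=6 (pos 0, char 'e'): match length 0
Longest match has length 2, found at offsets 1, 4; take the smallest, offset 1.
next_char = character at position 6 + 2 = 8 -> 'b'

Best match: offset=1, length=2 (matching 'bb' starting at position 5)
LZ77 triple: (1, 2, 'b')


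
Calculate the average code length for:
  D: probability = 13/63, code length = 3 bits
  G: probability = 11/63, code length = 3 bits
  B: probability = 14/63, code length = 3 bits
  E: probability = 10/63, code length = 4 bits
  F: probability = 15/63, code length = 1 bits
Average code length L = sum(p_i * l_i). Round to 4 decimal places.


Weighted contributions p_i * l_i:
  D: (13/63) * 3 = 39/63
  G: (11/63) * 3 = 33/63
  B: (14/63) * 3 = 42/63
  E: (10/63) * 4 = 40/63
  F: (15/63) * 1 = 15/63
Sum = (39 + 33 + 42 + 40 + 15)/63 = 169/63

L = 169/63 = 2.6825 bits/symbol


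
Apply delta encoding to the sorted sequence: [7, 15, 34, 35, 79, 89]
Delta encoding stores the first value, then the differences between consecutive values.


First value: 7
Deltas:
  15 - 7 = 8
  34 - 15 = 19
  35 - 34 = 1
  79 - 35 = 44
  89 - 79 = 10


Delta encoded: [7, 8, 19, 1, 44, 10]


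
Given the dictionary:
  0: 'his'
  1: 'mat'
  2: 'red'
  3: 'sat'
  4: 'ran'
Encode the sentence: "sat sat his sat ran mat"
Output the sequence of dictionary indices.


Look up each word in the dictionary:
  'sat' -> 3
  'sat' -> 3
  'his' -> 0
  'sat' -> 3
  'ran' -> 4
  'mat' -> 1

Encoded: [3, 3, 0, 3, 4, 1]


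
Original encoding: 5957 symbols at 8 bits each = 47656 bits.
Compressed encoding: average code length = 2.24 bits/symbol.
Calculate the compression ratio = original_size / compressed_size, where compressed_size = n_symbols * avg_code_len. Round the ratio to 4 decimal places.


original_size = n_symbols * orig_bits = 5957 * 8 = 47656 bits
compressed_size = n_symbols * avg_code_len = 5957 * 2.24 = 13343.68 bits
ratio = original_size / compressed_size = 47656 / 13343.68 = 3.5714

Compression ratio = 3.5714


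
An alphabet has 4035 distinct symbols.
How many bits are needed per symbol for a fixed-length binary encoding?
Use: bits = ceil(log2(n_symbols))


log2(4035) = 11.9784
Bracket: 2^11 = 2048 < 4035 <= 2^12 = 4096
So ceil(log2(4035)) = 12

bits = ceil(log2(4035)) = ceil(11.9784) = 12 bits


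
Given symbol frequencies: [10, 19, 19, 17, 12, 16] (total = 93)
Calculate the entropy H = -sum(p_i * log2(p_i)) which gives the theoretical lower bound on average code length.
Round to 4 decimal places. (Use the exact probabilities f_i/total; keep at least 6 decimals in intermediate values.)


Per-symbol terms -p_i * log2(p_i) with p_i = f_i/93:
  p = 10/93 = 0.107527: log2(p) = -3.217231, -p*log2(p) = 0.345939
  p = 19/93 = 0.204301: log2(p) = -2.291231, -p*log2(p) = 0.468101
  p = 19/93 = 0.204301: log2(p) = -2.291231, -p*log2(p) = 0.468101
  p = 17/93 = 0.182796: log2(p) = -2.451696, -p*log2(p) = 0.448159
  p = 12/93 = 0.129032: log2(p) = -2.954196, -p*log2(p) = 0.381187
  p = 16/93 = 0.172043: log2(p) = -2.539159, -p*log2(p) = 0.436845
H = 0.345939 + 0.468101 + 0.468101 + 0.448159 + 0.381187 + 0.436845 = 2.548332

H = 2.5483 bits/symbol


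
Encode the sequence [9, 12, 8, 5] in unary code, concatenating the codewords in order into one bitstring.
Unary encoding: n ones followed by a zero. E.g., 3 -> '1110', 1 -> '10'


Encode each number as n ones followed by a terminating 0:
  9 -> 1111111110 (10 bits)
  12 -> 1111111111110 (13 bits)
  8 -> 111111110 (9 bits)
  5 -> 111110 (6 bits)
Total length = 10 + 13 + 9 + 6 = 38 bits.

Unary([9, 12, 8, 5]) = 11111111101111111111110111111110111110 (38 bits)


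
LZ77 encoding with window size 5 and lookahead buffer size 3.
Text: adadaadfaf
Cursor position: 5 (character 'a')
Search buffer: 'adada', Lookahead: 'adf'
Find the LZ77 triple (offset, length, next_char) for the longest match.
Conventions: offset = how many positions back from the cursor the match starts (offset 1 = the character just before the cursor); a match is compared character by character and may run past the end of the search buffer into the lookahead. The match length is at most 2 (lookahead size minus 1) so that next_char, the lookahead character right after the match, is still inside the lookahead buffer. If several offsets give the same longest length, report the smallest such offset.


Try each offset into the search buffer:
  offset=1 (pos 4, char 'a'): match length 1
  offset=2 (pos 3, char 'd'): match length 0
  offset=3 (pos 2, char 'a'): match length 2
  offset=4 (pos 1, char 'd'): match length 0
  offset=5 (pos 0, char 'a'): match length 2
Longest match has length 2, found at offsets 3, 5; take the smallest, offset 3.
next_char = character at position 5 + 2 = 7 -> 'f'

Best match: offset=3, length=2 (matching 'ad' starting at position 2)
LZ77 triple: (3, 2, 'f')


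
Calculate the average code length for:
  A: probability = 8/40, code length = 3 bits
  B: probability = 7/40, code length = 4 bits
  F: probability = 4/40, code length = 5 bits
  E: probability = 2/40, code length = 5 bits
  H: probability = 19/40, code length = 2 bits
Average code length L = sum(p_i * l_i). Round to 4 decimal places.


Weighted contributions p_i * l_i:
  A: (8/40) * 3 = 24/40
  B: (7/40) * 4 = 28/40
  F: (4/40) * 5 = 20/40
  E: (2/40) * 5 = 10/40
  H: (19/40) * 2 = 38/40
Sum = (24 + 28 + 20 + 10 + 38)/40 = 120/40

L = 120/40 = 3.0000 bits/symbol


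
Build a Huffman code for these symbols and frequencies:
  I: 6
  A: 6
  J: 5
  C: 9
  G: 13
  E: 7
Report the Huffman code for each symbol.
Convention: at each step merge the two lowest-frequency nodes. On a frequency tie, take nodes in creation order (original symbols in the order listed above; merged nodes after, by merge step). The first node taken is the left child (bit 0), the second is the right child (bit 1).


Huffman tree construction:
Step 1: Merge J(5) + I(6) = 11
Step 2: Merge A(6) + E(7) = 13
Step 3: Merge C(9) + (J+I)(11) = 20
Step 4: Merge G(13) + (A+E)(13) = 26
Step 5: Merge (C+(J+I))(20) + (G+(A+E))(26) = 46
Read each symbol's code off the tree from the root (left child = 0, right child = 1).

Codes:
  I: 011 (length 3)
  A: 110 (length 3)
  J: 010 (length 3)
  C: 00 (length 2)
  G: 10 (length 2)
  E: 111 (length 3)
Average code length: 116/46 = 2.5217 bits/symbol


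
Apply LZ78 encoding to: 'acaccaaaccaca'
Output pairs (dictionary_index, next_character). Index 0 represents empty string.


LZ78 encoding steps:
Dictionary: {0: ''}
Step 1: w='' (idx 0), next='a' -> output (0, 'a'), add 'a' as idx 1
Step 2: w='' (idx 0), next='c' -> output (0, 'c'), add 'c' as idx 2
Step 3: w='a' (idx 1), next='c' -> output (1, 'c'), add 'ac' as idx 3
Step 4: w='c' (idx 2), next='a' -> output (2, 'a'), add 'ca' as idx 4
Step 5: w='a' (idx 1), next='a' -> output (1, 'a'), add 'aa' as idx 5
Step 6: w='c' (idx 2), next='c' -> output (2, 'c'), add 'cc' as idx 6
Step 7: w='ac' (idx 3), next='a' -> output (3, 'a'), add 'aca' as idx 7


Encoded: [(0, 'a'), (0, 'c'), (1, 'c'), (2, 'a'), (1, 'a'), (2, 'c'), (3, 'a')]


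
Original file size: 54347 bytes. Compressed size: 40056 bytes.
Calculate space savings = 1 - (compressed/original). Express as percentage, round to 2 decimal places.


ratio = compressed/original = 40056/54347 = 0.737042
savings = 1 - ratio = 1 - 0.737042 = 0.262958
as a percentage: 0.262958 * 100 = 26.3%

Space savings = 1 - 40056/54347 = 26.3%


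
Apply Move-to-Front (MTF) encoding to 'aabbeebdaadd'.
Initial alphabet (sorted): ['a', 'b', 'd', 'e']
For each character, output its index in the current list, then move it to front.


MTF encoding:
'a': index 0 in ['a', 'b', 'd', 'e'] -> ['a', 'b', 'd', 'e']
'a': index 0 in ['a', 'b', 'd', 'e'] -> ['a', 'b', 'd', 'e']
'b': index 1 in ['a', 'b', 'd', 'e'] -> ['b', 'a', 'd', 'e']
'b': index 0 in ['b', 'a', 'd', 'e'] -> ['b', 'a', 'd', 'e']
'e': index 3 in ['b', 'a', 'd', 'e'] -> ['e', 'b', 'a', 'd']
'e': index 0 in ['e', 'b', 'a', 'd'] -> ['e', 'b', 'a', 'd']
'b': index 1 in ['e', 'b', 'a', 'd'] -> ['b', 'e', 'a', 'd']
'd': index 3 in ['b', 'e', 'a', 'd'] -> ['d', 'b', 'e', 'a']
'a': index 3 in ['d', 'b', 'e', 'a'] -> ['a', 'd', 'b', 'e']
'a': index 0 in ['a', 'd', 'b', 'e'] -> ['a', 'd', 'b', 'e']
'd': index 1 in ['a', 'd', 'b', 'e'] -> ['d', 'a', 'b', 'e']
'd': index 0 in ['d', 'a', 'b', 'e'] -> ['d', 'a', 'b', 'e']


Output: [0, 0, 1, 0, 3, 0, 1, 3, 3, 0, 1, 0]


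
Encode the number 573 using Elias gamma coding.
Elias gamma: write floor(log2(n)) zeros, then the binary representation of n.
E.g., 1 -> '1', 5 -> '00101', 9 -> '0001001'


num_bits = floor(log2(573)) + 1 = 10
leading_zeros = num_bits - 1 = 9
binary(573) = 1000111101

Elias gamma(573) = '000000000' + '1000111101' = 0000000001000111101 (19 bits)


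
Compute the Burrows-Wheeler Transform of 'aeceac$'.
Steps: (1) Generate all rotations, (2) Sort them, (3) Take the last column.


Rotations (sorted):
  0: $aeceac -> last char: c
  1: ac$aece -> last char: e
  2: aeceac$ -> last char: $
  3: c$aecea -> last char: a
  4: ceac$ae -> last char: e
  5: eac$aec -> last char: c
  6: eceac$a -> last char: a


BWT = ce$aeca


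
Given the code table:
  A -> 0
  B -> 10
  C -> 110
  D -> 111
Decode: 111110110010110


Decoding:
111 -> D
110 -> C
110 -> C
0 -> A
10 -> B
110 -> C


Result: DCCABC


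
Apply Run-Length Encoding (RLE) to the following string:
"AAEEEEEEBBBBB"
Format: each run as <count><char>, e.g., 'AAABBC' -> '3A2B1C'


Scanning runs left to right:
  i=0: run of 'A' x 2 -> '2A'
  i=2: run of 'E' x 6 -> '6E'
  i=8: run of 'B' x 5 -> '5B'

RLE = 2A6E5B


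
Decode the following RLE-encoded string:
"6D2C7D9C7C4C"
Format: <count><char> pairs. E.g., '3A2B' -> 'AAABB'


Expanding each <count><char> pair:
  6D -> 'DDDDDD'
  2C -> 'CC'
  7D -> 'DDDDDDD'
  9C -> 'CCCCCCCCC'
  7C -> 'CCCCCCC'
  4C -> 'CCCC'

Decoded = DDDDDDCCDDDDDDDCCCCCCCCCCCCCCCCCCCC


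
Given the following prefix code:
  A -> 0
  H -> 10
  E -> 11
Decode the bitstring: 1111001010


Decoding step by step:
Bits 11 -> E
Bits 11 -> E
Bits 0 -> A
Bits 0 -> A
Bits 10 -> H
Bits 10 -> H


Decoded message: EEAAHH


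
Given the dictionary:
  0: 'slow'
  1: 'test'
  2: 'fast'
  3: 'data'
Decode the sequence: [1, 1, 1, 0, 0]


Look up each index in the dictionary:
  1 -> 'test'
  1 -> 'test'
  1 -> 'test'
  0 -> 'slow'
  0 -> 'slow'

Decoded: "test test test slow slow"


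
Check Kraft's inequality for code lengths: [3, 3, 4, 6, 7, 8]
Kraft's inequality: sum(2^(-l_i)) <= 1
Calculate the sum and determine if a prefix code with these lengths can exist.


Sum = 2^(-3) + 2^(-3) + 2^(-4) + 2^(-6) + 2^(-7) + 2^(-8)
    = 0.125 + 0.125 + 0.0625 + 0.015625 + 0.0078125 + 0.00390625
    = 87/256 = 0.33984375
Since 0.33984375 <= 1, Kraft's inequality IS satisfied.
A prefix code with these lengths CAN exist.

Kraft sum = 0.33984375. Satisfied.


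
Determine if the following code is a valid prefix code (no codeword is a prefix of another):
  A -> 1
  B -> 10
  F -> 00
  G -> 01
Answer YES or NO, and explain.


Checking each pair (does one codeword prefix another?):
  A='1' vs B='10': prefix -- VIOLATION

NO -- this is NOT a valid prefix code. A (1) is a prefix of B (10).


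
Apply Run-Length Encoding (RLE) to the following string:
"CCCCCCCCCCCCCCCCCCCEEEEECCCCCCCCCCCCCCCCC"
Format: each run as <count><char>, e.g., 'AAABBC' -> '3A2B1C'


Scanning runs left to right:
  i=0: run of 'C' x 19 -> '19C'
  i=19: run of 'E' x 5 -> '5E'
  i=24: run of 'C' x 17 -> '17C'

RLE = 19C5E17C


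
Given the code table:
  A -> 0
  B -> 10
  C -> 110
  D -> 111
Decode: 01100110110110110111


Decoding:
0 -> A
110 -> C
0 -> A
110 -> C
110 -> C
110 -> C
110 -> C
111 -> D


Result: ACACCCCD


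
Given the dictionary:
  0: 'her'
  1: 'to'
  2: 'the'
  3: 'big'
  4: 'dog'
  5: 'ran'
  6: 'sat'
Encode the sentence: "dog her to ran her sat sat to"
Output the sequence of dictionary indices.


Look up each word in the dictionary:
  'dog' -> 4
  'her' -> 0
  'to' -> 1
  'ran' -> 5
  'her' -> 0
  'sat' -> 6
  'sat' -> 6
  'to' -> 1

Encoded: [4, 0, 1, 5, 0, 6, 6, 1]


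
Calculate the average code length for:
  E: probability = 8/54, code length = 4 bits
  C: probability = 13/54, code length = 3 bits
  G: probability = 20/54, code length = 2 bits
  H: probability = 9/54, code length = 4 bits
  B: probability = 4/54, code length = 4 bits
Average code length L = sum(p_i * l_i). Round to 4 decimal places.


Weighted contributions p_i * l_i:
  E: (8/54) * 4 = 32/54
  C: (13/54) * 3 = 39/54
  G: (20/54) * 2 = 40/54
  H: (9/54) * 4 = 36/54
  B: (4/54) * 4 = 16/54
Sum = (32 + 39 + 40 + 36 + 16)/54 = 163/54

L = 163/54 = 3.0185 bits/symbol


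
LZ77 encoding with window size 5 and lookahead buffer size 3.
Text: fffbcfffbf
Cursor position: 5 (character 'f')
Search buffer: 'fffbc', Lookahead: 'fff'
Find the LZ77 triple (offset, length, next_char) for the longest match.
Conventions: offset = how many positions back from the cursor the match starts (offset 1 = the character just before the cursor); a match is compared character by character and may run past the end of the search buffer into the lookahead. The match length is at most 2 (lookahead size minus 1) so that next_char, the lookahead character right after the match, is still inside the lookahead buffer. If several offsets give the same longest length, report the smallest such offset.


Try each offset into the search buffer:
  offset=1 (pos 4, char 'c'): match length 0
  offset=2 (pos 3, char 'b'): match length 0
  offset=3 (pos 2, char 'f'): match length 1
  offset=4 (pos 1, char 'f'): match length 2
  offset=5 (pos 0, char 'f'): match length 2
Longest match has length 2, found at offsets 4, 5; take the smallest, offset 4.
next_char = character at position 5 + 2 = 7 -> 'f'

Best match: offset=4, length=2 (matching 'ff' starting at position 1)
LZ77 triple: (4, 2, 'f')


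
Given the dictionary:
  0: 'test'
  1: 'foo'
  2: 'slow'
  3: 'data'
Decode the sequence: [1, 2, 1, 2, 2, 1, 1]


Look up each index in the dictionary:
  1 -> 'foo'
  2 -> 'slow'
  1 -> 'foo'
  2 -> 'slow'
  2 -> 'slow'
  1 -> 'foo'
  1 -> 'foo'

Decoded: "foo slow foo slow slow foo foo"


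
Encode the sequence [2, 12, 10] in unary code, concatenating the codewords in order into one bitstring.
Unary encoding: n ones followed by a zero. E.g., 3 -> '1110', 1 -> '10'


Encode each number as n ones followed by a terminating 0:
  2 -> 110 (3 bits)
  12 -> 1111111111110 (13 bits)
  10 -> 11111111110 (11 bits)
Total length = 3 + 13 + 11 = 27 bits.

Unary([2, 12, 10]) = 110111111111111011111111110 (27 bits)


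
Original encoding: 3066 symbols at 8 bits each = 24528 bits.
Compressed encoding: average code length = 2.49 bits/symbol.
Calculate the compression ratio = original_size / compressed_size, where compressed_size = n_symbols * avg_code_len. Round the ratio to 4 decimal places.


original_size = n_symbols * orig_bits = 3066 * 8 = 24528 bits
compressed_size = n_symbols * avg_code_len = 3066 * 2.49 = 7634.34 bits
ratio = original_size / compressed_size = 24528 / 7634.34 = 3.2129

Compression ratio = 3.2129


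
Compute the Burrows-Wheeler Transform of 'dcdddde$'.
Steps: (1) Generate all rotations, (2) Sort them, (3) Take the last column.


Rotations (sorted):
  0: $dcdddde -> last char: e
  1: cdddde$d -> last char: d
  2: dcdddde$ -> last char: $
  3: dddde$dc -> last char: c
  4: ddde$dcd -> last char: d
  5: dde$dcdd -> last char: d
  6: de$dcddd -> last char: d
  7: e$dcdddd -> last char: d


BWT = ed$cdddd


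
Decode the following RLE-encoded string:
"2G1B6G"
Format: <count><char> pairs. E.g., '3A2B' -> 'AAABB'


Expanding each <count><char> pair:
  2G -> 'GG'
  1B -> 'B'
  6G -> 'GGGGGG'

Decoded = GGBGGGGGG


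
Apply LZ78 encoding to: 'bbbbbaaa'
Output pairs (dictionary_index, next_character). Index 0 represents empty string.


LZ78 encoding steps:
Dictionary: {0: ''}
Step 1: w='' (idx 0), next='b' -> output (0, 'b'), add 'b' as idx 1
Step 2: w='b' (idx 1), next='b' -> output (1, 'b'), add 'bb' as idx 2
Step 3: w='bb' (idx 2), next='a' -> output (2, 'a'), add 'bba' as idx 3
Step 4: w='' (idx 0), next='a' -> output (0, 'a'), add 'a' as idx 4
Step 5: w='a' (idx 4), end of input -> output (4, '')


Encoded: [(0, 'b'), (1, 'b'), (2, 'a'), (0, 'a'), (4, '')]


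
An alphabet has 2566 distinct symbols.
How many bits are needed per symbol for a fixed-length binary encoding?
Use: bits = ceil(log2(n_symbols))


log2(2566) = 11.3253
Bracket: 2^11 = 2048 < 2566 <= 2^12 = 4096
So ceil(log2(2566)) = 12

bits = ceil(log2(2566)) = ceil(11.3253) = 12 bits


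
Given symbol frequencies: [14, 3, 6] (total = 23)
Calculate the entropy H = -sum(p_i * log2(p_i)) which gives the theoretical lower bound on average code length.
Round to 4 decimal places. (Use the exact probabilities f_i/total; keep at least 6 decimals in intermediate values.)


Per-symbol terms -p_i * log2(p_i) with p_i = f_i/23:
  p = 14/23 = 0.608696: log2(p) = -0.716207, -p*log2(p) = 0.435952
  p = 3/23 = 0.130435: log2(p) = -2.938599, -p*log2(p) = 0.383296
  p = 6/23 = 0.260870: log2(p) = -1.938599, -p*log2(p) = 0.505722
H = 0.435952 + 0.383296 + 0.505722 = 1.324970

H = 1.325 bits/symbol


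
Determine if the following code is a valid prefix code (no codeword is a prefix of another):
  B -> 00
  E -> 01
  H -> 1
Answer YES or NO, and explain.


Checking each pair (does one codeword prefix another?):
  B='00' vs E='01': no prefix
  B='00' vs H='1': no prefix
  E='01' vs B='00': no prefix
  E='01' vs H='1': no prefix
  H='1' vs B='00': no prefix
  H='1' vs E='01': no prefix
No violation found over all pairs.

YES -- this is a valid prefix code. No codeword is a prefix of any other codeword.


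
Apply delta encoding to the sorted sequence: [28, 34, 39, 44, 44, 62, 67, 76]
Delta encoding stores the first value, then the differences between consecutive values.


First value: 28
Deltas:
  34 - 28 = 6
  39 - 34 = 5
  44 - 39 = 5
  44 - 44 = 0
  62 - 44 = 18
  67 - 62 = 5
  76 - 67 = 9


Delta encoded: [28, 6, 5, 5, 0, 18, 5, 9]


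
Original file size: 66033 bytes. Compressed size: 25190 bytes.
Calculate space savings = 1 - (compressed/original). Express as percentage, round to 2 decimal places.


ratio = compressed/original = 25190/66033 = 0.381476
savings = 1 - ratio = 1 - 0.381476 = 0.618524
as a percentage: 0.618524 * 100 = 61.85%

Space savings = 1 - 25190/66033 = 61.85%


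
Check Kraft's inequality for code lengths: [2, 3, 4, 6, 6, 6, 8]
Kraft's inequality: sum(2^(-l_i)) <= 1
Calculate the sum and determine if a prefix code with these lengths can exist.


Sum = 2^(-2) + 2^(-3) + 2^(-4) + 2^(-6) + 2^(-6) + 2^(-6) + 2^(-8)
    = 0.25 + 0.125 + 0.0625 + 0.015625 + 0.015625 + 0.015625 + 0.00390625
    = 125/256 = 0.48828125
Since 0.48828125 <= 1, Kraft's inequality IS satisfied.
A prefix code with these lengths CAN exist.

Kraft sum = 0.48828125. Satisfied.


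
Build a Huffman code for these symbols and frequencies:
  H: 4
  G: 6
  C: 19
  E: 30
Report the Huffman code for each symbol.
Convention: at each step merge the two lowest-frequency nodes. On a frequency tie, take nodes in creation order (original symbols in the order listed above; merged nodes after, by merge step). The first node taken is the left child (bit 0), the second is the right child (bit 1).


Huffman tree construction:
Step 1: Merge H(4) + G(6) = 10
Step 2: Merge (H+G)(10) + C(19) = 29
Step 3: Merge ((H+G)+C)(29) + E(30) = 59
Read each symbol's code off the tree from the root (left child = 0, right child = 1).

Codes:
  H: 000 (length 3)
  G: 001 (length 3)
  C: 01 (length 2)
  E: 1 (length 1)
Average code length: 98/59 = 1.6610 bits/symbol


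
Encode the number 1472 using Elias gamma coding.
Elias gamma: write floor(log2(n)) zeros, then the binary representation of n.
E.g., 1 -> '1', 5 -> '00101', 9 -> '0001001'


num_bits = floor(log2(1472)) + 1 = 11
leading_zeros = num_bits - 1 = 10
binary(1472) = 10111000000

Elias gamma(1472) = '0000000000' + '10111000000' = 000000000010111000000 (21 bits)


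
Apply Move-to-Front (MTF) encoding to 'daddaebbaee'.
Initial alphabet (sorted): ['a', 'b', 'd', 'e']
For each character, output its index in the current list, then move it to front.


MTF encoding:
'd': index 2 in ['a', 'b', 'd', 'e'] -> ['d', 'a', 'b', 'e']
'a': index 1 in ['d', 'a', 'b', 'e'] -> ['a', 'd', 'b', 'e']
'd': index 1 in ['a', 'd', 'b', 'e'] -> ['d', 'a', 'b', 'e']
'd': index 0 in ['d', 'a', 'b', 'e'] -> ['d', 'a', 'b', 'e']
'a': index 1 in ['d', 'a', 'b', 'e'] -> ['a', 'd', 'b', 'e']
'e': index 3 in ['a', 'd', 'b', 'e'] -> ['e', 'a', 'd', 'b']
'b': index 3 in ['e', 'a', 'd', 'b'] -> ['b', 'e', 'a', 'd']
'b': index 0 in ['b', 'e', 'a', 'd'] -> ['b', 'e', 'a', 'd']
'a': index 2 in ['b', 'e', 'a', 'd'] -> ['a', 'b', 'e', 'd']
'e': index 2 in ['a', 'b', 'e', 'd'] -> ['e', 'a', 'b', 'd']
'e': index 0 in ['e', 'a', 'b', 'd'] -> ['e', 'a', 'b', 'd']


Output: [2, 1, 1, 0, 1, 3, 3, 0, 2, 2, 0]


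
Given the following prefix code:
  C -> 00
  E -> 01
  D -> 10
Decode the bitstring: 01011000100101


Decoding step by step:
Bits 01 -> E
Bits 01 -> E
Bits 10 -> D
Bits 00 -> C
Bits 10 -> D
Bits 01 -> E
Bits 01 -> E


Decoded message: EEDCDEE


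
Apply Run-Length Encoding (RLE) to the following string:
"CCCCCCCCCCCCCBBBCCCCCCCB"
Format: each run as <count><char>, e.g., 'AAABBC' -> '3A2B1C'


Scanning runs left to right:
  i=0: run of 'C' x 13 -> '13C'
  i=13: run of 'B' x 3 -> '3B'
  i=16: run of 'C' x 7 -> '7C'
  i=23: run of 'B' x 1 -> '1B'

RLE = 13C3B7C1B


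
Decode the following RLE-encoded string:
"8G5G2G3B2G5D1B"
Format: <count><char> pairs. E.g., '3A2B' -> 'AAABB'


Expanding each <count><char> pair:
  8G -> 'GGGGGGGG'
  5G -> 'GGGGG'
  2G -> 'GG'
  3B -> 'BBB'
  2G -> 'GG'
  5D -> 'DDDDD'
  1B -> 'B'

Decoded = GGGGGGGGGGGGGGGBBBGGDDDDDB


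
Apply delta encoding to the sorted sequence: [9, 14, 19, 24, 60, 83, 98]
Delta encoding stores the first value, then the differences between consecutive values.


First value: 9
Deltas:
  14 - 9 = 5
  19 - 14 = 5
  24 - 19 = 5
  60 - 24 = 36
  83 - 60 = 23
  98 - 83 = 15


Delta encoded: [9, 5, 5, 5, 36, 23, 15]


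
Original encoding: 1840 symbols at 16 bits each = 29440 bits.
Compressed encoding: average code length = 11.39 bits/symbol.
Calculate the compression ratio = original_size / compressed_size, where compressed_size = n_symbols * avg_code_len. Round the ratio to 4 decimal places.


original_size = n_symbols * orig_bits = 1840 * 16 = 29440 bits
compressed_size = n_symbols * avg_code_len = 1840 * 11.39 = 20957.6 bits
ratio = original_size / compressed_size = 29440 / 20957.6 = 1.4047

Compression ratio = 1.4047


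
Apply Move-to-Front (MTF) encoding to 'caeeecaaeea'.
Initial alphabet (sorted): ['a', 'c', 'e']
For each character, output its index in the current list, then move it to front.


MTF encoding:
'c': index 1 in ['a', 'c', 'e'] -> ['c', 'a', 'e']
'a': index 1 in ['c', 'a', 'e'] -> ['a', 'c', 'e']
'e': index 2 in ['a', 'c', 'e'] -> ['e', 'a', 'c']
'e': index 0 in ['e', 'a', 'c'] -> ['e', 'a', 'c']
'e': index 0 in ['e', 'a', 'c'] -> ['e', 'a', 'c']
'c': index 2 in ['e', 'a', 'c'] -> ['c', 'e', 'a']
'a': index 2 in ['c', 'e', 'a'] -> ['a', 'c', 'e']
'a': index 0 in ['a', 'c', 'e'] -> ['a', 'c', 'e']
'e': index 2 in ['a', 'c', 'e'] -> ['e', 'a', 'c']
'e': index 0 in ['e', 'a', 'c'] -> ['e', 'a', 'c']
'a': index 1 in ['e', 'a', 'c'] -> ['a', 'e', 'c']


Output: [1, 1, 2, 0, 0, 2, 2, 0, 2, 0, 1]


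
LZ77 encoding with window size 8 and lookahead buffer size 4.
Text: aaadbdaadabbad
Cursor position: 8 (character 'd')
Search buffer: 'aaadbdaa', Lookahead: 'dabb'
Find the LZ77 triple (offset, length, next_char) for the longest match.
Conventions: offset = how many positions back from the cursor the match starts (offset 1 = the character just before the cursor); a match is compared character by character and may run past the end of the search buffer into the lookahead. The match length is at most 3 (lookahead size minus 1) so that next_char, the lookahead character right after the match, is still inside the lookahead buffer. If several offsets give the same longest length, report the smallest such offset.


Try each offset into the search buffer:
  offset=1 (pos 7, char 'a'): match length 0
  offset=2 (pos 6, char 'a'): match length 0
  offset=3 (pos 5, char 'd'): match length 2
  offset=4 (pos 4, char 'b'): match length 0
  offset=5 (pos 3, char 'd'): match length 1
  offset=6 (pos 2, char 'a'): match length 0
  offset=7 (pos 1, char 'a'): match length 0
  offset=8 (pos 0, char 'a'): match length 0
Longest match has length 2 at offset 3.
next_char = character at position 8 + 2 = 10 -> 'b'

Best match: offset=3, length=2 (matching 'da' starting at position 5)
LZ77 triple: (3, 2, 'b')


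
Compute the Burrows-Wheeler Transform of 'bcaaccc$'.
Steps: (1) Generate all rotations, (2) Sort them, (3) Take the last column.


Rotations (sorted):
  0: $bcaaccc -> last char: c
  1: aaccc$bc -> last char: c
  2: accc$bca -> last char: a
  3: bcaaccc$ -> last char: $
  4: c$bcaacc -> last char: c
  5: caaccc$b -> last char: b
  6: cc$bcaac -> last char: c
  7: ccc$bcaa -> last char: a


BWT = cca$cbca


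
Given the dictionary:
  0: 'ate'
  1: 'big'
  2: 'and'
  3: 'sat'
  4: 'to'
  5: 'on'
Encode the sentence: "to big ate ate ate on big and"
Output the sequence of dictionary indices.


Look up each word in the dictionary:
  'to' -> 4
  'big' -> 1
  'ate' -> 0
  'ate' -> 0
  'ate' -> 0
  'on' -> 5
  'big' -> 1
  'and' -> 2

Encoded: [4, 1, 0, 0, 0, 5, 1, 2]


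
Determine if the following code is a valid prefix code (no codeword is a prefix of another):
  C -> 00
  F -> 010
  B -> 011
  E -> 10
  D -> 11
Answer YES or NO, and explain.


Checking each pair (does one codeword prefix another?):
  C='00' vs F='010': no prefix
  C='00' vs B='011': no prefix
  C='00' vs E='10': no prefix
  C='00' vs D='11': no prefix
  F='010' vs C='00': no prefix
  F='010' vs B='011': no prefix
  F='010' vs E='10': no prefix
  F='010' vs D='11': no prefix
  B='011' vs C='00': no prefix
  B='011' vs F='010': no prefix
  B='011' vs E='10': no prefix
  B='011' vs D='11': no prefix
  E='10' vs C='00': no prefix
  E='10' vs F='010': no prefix
  E='10' vs B='011': no prefix
  E='10' vs D='11': no prefix
  D='11' vs C='00': no prefix
  D='11' vs F='010': no prefix
  D='11' vs B='011': no prefix
  D='11' vs E='10': no prefix
No violation found over all pairs.

YES -- this is a valid prefix code. No codeword is a prefix of any other codeword.


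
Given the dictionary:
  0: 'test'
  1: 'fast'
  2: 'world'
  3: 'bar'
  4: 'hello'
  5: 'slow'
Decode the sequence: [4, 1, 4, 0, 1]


Look up each index in the dictionary:
  4 -> 'hello'
  1 -> 'fast'
  4 -> 'hello'
  0 -> 'test'
  1 -> 'fast'

Decoded: "hello fast hello test fast"


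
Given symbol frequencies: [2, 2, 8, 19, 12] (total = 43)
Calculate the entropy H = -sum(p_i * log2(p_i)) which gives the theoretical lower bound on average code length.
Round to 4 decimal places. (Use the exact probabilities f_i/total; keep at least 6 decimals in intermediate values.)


Per-symbol terms -p_i * log2(p_i) with p_i = f_i/43:
  p = 2/43 = 0.046512: log2(p) = -4.426265, -p*log2(p) = 0.205873
  p = 2/43 = 0.046512: log2(p) = -4.426265, -p*log2(p) = 0.205873
  p = 8/43 = 0.186047: log2(p) = -2.426265, -p*log2(p) = 0.451398
  p = 19/43 = 0.441860: log2(p) = -1.178337, -p*log2(p) = 0.520661
  p = 12/43 = 0.279070: log2(p) = -1.841302, -p*log2(p) = 0.513852
H = 0.205873 + 0.205873 + 0.451398 + 0.520661 + 0.513852 = 1.897657

H = 1.8977 bits/symbol


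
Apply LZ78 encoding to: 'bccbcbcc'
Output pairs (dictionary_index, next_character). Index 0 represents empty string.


LZ78 encoding steps:
Dictionary: {0: ''}
Step 1: w='' (idx 0), next='b' -> output (0, 'b'), add 'b' as idx 1
Step 2: w='' (idx 0), next='c' -> output (0, 'c'), add 'c' as idx 2
Step 3: w='c' (idx 2), next='b' -> output (2, 'b'), add 'cb' as idx 3
Step 4: w='cb' (idx 3), next='c' -> output (3, 'c'), add 'cbc' as idx 4
Step 5: w='c' (idx 2), end of input -> output (2, '')


Encoded: [(0, 'b'), (0, 'c'), (2, 'b'), (3, 'c'), (2, '')]


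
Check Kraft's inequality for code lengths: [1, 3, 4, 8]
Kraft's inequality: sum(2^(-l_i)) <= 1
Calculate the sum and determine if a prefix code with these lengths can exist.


Sum = 2^(-1) + 2^(-3) + 2^(-4) + 2^(-8)
    = 0.5 + 0.125 + 0.0625 + 0.00390625
    = 177/256 = 0.69140625
Since 0.69140625 <= 1, Kraft's inequality IS satisfied.
A prefix code with these lengths CAN exist.

Kraft sum = 0.69140625. Satisfied.


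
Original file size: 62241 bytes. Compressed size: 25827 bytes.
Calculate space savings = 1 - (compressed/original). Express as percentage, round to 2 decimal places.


ratio = compressed/original = 25827/62241 = 0.414952
savings = 1 - ratio = 1 - 0.414952 = 0.585048
as a percentage: 0.585048 * 100 = 58.5%

Space savings = 1 - 25827/62241 = 58.5%


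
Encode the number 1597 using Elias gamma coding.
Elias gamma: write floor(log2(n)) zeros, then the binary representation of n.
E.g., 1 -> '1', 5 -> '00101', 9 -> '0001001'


num_bits = floor(log2(1597)) + 1 = 11
leading_zeros = num_bits - 1 = 10
binary(1597) = 11000111101

Elias gamma(1597) = '0000000000' + '11000111101' = 000000000011000111101 (21 bits)


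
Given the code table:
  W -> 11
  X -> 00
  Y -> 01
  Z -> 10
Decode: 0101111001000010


Decoding:
01 -> Y
01 -> Y
11 -> W
10 -> Z
01 -> Y
00 -> X
00 -> X
10 -> Z


Result: YYWZYXXZ


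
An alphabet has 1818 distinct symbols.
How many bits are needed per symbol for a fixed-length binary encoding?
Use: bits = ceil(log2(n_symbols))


log2(1818) = 10.8281
Bracket: 2^10 = 1024 < 1818 <= 2^11 = 2048
So ceil(log2(1818)) = 11

bits = ceil(log2(1818)) = ceil(10.8281) = 11 bits


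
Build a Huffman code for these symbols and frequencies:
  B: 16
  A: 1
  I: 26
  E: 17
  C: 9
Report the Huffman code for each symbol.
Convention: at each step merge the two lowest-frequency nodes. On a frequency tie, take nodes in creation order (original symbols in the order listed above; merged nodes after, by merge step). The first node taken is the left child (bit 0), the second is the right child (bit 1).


Huffman tree construction:
Step 1: Merge A(1) + C(9) = 10
Step 2: Merge (A+C)(10) + B(16) = 26
Step 3: Merge E(17) + I(26) = 43
Step 4: Merge ((A+C)+B)(26) + (E+I)(43) = 69
Read each symbol's code off the tree from the root (left child = 0, right child = 1).

Codes:
  B: 01 (length 2)
  A: 000 (length 3)
  I: 11 (length 2)
  E: 10 (length 2)
  C: 001 (length 3)
Average code length: 148/69 = 2.1449 bits/symbol


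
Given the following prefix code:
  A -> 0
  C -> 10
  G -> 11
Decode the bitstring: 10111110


Decoding step by step:
Bits 10 -> C
Bits 11 -> G
Bits 11 -> G
Bits 10 -> C


Decoded message: CGGC


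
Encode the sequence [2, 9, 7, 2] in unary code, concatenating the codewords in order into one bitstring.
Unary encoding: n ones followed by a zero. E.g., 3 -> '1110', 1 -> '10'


Encode each number as n ones followed by a terminating 0:
  2 -> 110 (3 bits)
  9 -> 1111111110 (10 bits)
  7 -> 11111110 (8 bits)
  2 -> 110 (3 bits)
Total length = 3 + 10 + 8 + 3 = 24 bits.

Unary([2, 9, 7, 2]) = 110111111111011111110110 (24 bits)
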